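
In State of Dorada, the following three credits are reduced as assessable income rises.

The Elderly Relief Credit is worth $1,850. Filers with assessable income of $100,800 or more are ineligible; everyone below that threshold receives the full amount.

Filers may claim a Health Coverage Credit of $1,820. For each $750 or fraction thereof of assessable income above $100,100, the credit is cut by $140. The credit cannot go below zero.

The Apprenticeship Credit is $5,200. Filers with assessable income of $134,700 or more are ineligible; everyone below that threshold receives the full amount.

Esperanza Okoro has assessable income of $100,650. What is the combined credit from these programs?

Elderly Relief Credit: $100,650 is below the $100,800 cutoff, so the full $1,850 applies.
Health Coverage Credit: income exceeds $100,100 by $550, which is 1 full-or-partial $750 increment; reduction = 1 × $140 = $140, leaving $1,680.
Apprenticeship Credit: $100,650 is below the $134,700 cutoff, so the full $5,200 applies.
Total: $1,850 + $1,680 + $5,200 = $8,730.

$8,730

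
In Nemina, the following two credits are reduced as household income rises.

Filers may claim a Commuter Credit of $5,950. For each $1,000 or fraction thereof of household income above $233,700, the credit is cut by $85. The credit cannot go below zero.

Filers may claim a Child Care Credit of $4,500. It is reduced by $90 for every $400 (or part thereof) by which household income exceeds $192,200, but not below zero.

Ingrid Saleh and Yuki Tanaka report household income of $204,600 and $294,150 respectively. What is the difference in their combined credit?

Ingrid ($204,600): Commuter Credit: $204,600 is at or below the $233,700 threshold, so the full $5,950 applies. Child Care Credit: income exceeds $192,200 by $12,400, which is 31 full-or-partial $400 increments; reduction = 31 × $90 = $2,790, leaving $1,710. total $5,950 + $1,710 = $7,660
Yuki ($294,150): Commuter Credit: income exceeds $233,700 by $60,450, which is 61 full-or-partial $1,000 increments; reduction = 61 × $85 = $5,185, leaving $765. Child Care Credit: income exceeds $192,200 by $101,950 → 255 increments × $90 = $22,950 ≥ base, so the credit is $0. total $765 + $0 = $765
Difference: |$7,660 − $765| = $6,895.

$6,895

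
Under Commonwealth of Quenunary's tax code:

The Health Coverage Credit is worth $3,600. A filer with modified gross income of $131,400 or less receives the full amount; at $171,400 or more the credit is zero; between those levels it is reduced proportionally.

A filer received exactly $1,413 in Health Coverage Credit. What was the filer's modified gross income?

$155,700

$1,413 is 1,413/3,600 of the full $3,600, so 2,187/3,600 of the $40,000 range has been used: income = $131,400 + $40,000 × 2,187/3,600 = $155,700.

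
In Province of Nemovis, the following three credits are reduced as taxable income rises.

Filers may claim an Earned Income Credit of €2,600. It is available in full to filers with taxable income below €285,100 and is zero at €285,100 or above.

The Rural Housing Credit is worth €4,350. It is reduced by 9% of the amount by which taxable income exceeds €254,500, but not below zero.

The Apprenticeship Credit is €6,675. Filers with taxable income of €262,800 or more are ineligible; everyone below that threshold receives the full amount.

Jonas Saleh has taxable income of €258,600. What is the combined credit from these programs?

€13,256

Earned Income Credit: €258,600 is below the €285,100 cutoff, so the full €2,600 applies.
Rural Housing Credit: 9% of the €4,100 excess over €254,500 is €369; credit = €4,350 − €369 = €3,981.
Apprenticeship Credit: €258,600 is below the €262,800 cutoff, so the full €6,675 applies.
Total: €2,600 + €3,981 + €6,675 = €13,256.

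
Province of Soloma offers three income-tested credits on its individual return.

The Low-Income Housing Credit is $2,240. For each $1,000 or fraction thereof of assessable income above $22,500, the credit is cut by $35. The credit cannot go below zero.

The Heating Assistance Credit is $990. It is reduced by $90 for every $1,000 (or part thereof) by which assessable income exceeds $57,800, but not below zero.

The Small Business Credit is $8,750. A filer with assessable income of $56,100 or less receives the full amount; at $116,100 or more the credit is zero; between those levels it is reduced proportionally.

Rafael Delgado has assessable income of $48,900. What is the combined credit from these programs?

Low-Income Housing Credit: income exceeds $22,500 by $26,400, which is 27 full-or-partial $1,000 increments; reduction = 27 × $35 = $945, leaving $1,295.
Heating Assistance Credit: $48,900 is at or below the $57,800 threshold, so the full $990 applies.
Small Business Credit: $48,900 is at or below the $56,100 threshold, so the full $8,750 applies.
Total: $1,295 + $990 + $8,750 = $11,035.

$11,035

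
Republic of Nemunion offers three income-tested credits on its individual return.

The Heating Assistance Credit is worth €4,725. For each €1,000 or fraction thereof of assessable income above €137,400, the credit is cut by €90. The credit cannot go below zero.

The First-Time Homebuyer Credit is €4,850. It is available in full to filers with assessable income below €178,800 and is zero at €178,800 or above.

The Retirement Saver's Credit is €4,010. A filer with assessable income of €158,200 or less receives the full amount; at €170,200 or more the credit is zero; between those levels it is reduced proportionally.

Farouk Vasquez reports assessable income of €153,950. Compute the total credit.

Heating Assistance Credit: income exceeds €137,400 by €16,550, which is 17 full-or-partial €1,000 increments; reduction = 17 × €90 = €1,530, leaving €3,195.
First-Time Homebuyer Credit: €153,950 is below the €178,800 cutoff, so the full €4,850 applies.
Retirement Saver's Credit: €153,950 is at or below the €158,200 threshold, so the full €4,010 applies.
Total: €3,195 + €4,850 + €4,010 = €12,055.

€12,055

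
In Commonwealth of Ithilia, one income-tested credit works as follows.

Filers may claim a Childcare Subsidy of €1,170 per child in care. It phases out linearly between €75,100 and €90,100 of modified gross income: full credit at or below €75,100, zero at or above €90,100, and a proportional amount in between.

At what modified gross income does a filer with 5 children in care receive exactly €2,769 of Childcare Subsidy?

Full credit = 5 × €1,170 = €5,850.
€2,769 is 2,769/5,850 of the full €5,850, so 3,081/5,850 of the €15,000 range has been used: income = €75,100 + €15,000 × 3,081/5,850 = €83,000.

€83,000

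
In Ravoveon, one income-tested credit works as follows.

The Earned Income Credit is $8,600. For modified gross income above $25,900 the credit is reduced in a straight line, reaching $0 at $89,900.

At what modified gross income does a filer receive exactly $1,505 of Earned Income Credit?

$1,505 is 1,505/8,600 of the full $8,600, so 7,095/8,600 of the $64,000 range has been used: income = $25,900 + $64,000 × 7,095/8,600 = $78,700.

$78,700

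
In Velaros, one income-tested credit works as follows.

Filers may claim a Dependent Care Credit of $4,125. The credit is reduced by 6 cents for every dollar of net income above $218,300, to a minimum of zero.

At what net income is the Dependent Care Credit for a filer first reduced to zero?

$287,050

The credit falls by 6% of each dollar above $218,300, so it reaches zero when the excess is $4,125 / 6% = $68,750: income = $218,300 + $68,750 = $287,050.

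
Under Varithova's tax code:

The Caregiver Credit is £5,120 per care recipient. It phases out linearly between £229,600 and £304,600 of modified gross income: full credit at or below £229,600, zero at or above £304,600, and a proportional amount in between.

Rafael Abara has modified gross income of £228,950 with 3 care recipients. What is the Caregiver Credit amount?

£15,360

Caregiver Credit: base = 3 × £5,120 = £15,360. £228,950 is at or below the £229,600 threshold, so the full £15,360 applies.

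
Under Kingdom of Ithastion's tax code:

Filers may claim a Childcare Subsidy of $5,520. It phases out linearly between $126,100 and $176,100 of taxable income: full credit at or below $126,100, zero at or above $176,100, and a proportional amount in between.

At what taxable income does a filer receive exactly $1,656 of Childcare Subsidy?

$161,100

$1,656 is 1,656/5,520 of the full $5,520, so 3,864/5,520 of the $50,000 range has been used: income = $126,100 + $50,000 × 3,864/5,520 = $161,100.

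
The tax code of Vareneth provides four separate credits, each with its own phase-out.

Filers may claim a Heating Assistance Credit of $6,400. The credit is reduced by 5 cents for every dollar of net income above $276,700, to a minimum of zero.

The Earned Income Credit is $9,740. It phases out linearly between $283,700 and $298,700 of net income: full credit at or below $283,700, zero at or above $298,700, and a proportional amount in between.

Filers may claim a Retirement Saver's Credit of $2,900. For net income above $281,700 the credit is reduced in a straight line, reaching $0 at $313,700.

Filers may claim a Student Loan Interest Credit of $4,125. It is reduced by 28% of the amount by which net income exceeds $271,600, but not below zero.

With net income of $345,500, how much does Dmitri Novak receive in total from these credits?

Heating Assistance Credit: 5% of the $68,800 excess over $276,700 is $3,440; credit = $6,400 − $3,440 = $2,960.
Earned Income Credit: $345,500 is at or above $298,700, so the credit is $0.
Retirement Saver's Credit: $345,500 is at or above $313,700, so the credit is $0.
Student Loan Interest Credit: 28% of the $73,900 excess over $271,600 is $20,692 ≥ base, so the credit is $0.
Total: $2,960 + $0 + $0 + $0 = $2,960.

$2,960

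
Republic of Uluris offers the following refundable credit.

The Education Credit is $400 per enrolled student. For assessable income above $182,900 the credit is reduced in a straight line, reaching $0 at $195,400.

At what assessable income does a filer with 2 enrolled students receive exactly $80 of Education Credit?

Full credit = 2 × $400 = $800.
$80 is 80/800 of the full $800, so 720/800 of the $12,500 range has been used: income = $182,900 + $12,500 × 720/800 = $194,150.

$194,150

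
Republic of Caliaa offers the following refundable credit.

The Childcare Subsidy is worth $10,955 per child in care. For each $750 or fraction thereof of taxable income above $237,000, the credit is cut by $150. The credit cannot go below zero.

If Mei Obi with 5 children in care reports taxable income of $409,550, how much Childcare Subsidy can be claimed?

Childcare Subsidy: base = 5 × $10,955 = $54,775. income exceeds $237,000 by $172,550, which is 231 full-or-partial $750 increments; reduction = 231 × $150 = $34,650, leaving $20,125.

$20,125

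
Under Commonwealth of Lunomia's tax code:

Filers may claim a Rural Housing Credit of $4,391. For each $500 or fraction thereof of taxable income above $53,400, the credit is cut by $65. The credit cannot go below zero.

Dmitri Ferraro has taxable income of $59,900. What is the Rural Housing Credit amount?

Rural Housing Credit: income exceeds $53,400 by $6,500, which is 13 full-or-partial $500 increments; reduction = 13 × $65 = $845, leaving $3,546.

$3,546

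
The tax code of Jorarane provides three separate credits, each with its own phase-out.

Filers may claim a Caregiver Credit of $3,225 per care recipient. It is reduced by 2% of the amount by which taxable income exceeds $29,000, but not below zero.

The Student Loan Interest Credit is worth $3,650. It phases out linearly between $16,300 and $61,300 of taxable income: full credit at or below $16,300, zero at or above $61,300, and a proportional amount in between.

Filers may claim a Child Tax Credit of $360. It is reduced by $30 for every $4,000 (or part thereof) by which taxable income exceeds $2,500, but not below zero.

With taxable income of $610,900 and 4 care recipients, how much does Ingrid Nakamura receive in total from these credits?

$1,262

Caregiver Credit: base = 4 × $3,225 = $12,900. 2% of the $581,900 excess over $29,000 is $11,638; credit = $12,900 − $11,638 = $1,262.
Student Loan Interest Credit: $610,900 is at or above $61,300, so the credit is $0.
Child Tax Credit: income exceeds $2,500 by $608,400 → 153 increments × $30 = $4,590 ≥ base, so the credit is $0.
Total: $1,262 + $0 + $0 = $1,262.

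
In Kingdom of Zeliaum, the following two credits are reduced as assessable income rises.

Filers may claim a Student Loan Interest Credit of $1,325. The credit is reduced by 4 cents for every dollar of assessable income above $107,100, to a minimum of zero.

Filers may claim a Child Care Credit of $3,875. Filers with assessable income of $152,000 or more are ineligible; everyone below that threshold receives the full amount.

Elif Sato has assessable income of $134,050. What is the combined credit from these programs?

Student Loan Interest Credit: 4% of the $26,950 excess over $107,100 is $1,078; credit = $1,325 − $1,078 = $247.
Child Care Credit: $134,050 is below the $152,000 cutoff, so the full $3,875 applies.
Total: $247 + $3,875 = $4,122.

$4,122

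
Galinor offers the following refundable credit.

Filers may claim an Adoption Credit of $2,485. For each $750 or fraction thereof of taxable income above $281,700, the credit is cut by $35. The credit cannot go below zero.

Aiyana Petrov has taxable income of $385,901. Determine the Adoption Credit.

$0

Adoption Credit: income exceeds $281,700 by $104,201 → 139 increments × $35 = $4,865 ≥ base, so the credit is $0.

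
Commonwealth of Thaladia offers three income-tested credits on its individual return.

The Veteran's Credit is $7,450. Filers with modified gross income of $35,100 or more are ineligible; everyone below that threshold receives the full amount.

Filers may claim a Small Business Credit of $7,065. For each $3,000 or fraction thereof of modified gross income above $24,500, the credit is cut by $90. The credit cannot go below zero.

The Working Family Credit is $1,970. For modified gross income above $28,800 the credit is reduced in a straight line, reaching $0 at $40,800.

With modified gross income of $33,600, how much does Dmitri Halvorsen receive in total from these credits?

Veteran's Credit: $33,600 is below the $35,100 cutoff, so the full $7,450 applies.
Small Business Credit: income exceeds $24,500 by $9,100, which is 4 full-or-partial $3,000 increments; reduction = 4 × $90 = $360, leaving $6,705.
Working Family Credit: $33,600 is $4,800 into a $12,000 phase-out range, leaving 7,200/12,000 of the credit: $1,970 × 7,200/12,000 = $1,182.
Total: $7,450 + $6,705 + $1,182 = $15,337.

$15,337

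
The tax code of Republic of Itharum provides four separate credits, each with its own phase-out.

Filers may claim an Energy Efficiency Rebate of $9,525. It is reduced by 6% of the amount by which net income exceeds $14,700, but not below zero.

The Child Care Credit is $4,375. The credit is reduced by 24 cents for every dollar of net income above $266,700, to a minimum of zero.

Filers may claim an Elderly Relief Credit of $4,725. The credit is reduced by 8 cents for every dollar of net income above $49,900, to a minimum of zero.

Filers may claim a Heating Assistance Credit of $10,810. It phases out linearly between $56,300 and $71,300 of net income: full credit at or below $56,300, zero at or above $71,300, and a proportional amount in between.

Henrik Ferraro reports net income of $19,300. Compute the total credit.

$29,159

Energy Efficiency Rebate: 6% of the $4,600 excess over $14,700 is $276; credit = $9,525 − $276 = $9,249.
Child Care Credit: $19,300 is at or below the $266,700 threshold, so the full $4,375 applies.
Elderly Relief Credit: $19,300 is at or below the $49,900 threshold, so the full $4,725 applies.
Heating Assistance Credit: $19,300 is at or below the $56,300 threshold, so the full $10,810 applies.
Total: $9,249 + $4,375 + $4,725 + $10,810 = $29,159.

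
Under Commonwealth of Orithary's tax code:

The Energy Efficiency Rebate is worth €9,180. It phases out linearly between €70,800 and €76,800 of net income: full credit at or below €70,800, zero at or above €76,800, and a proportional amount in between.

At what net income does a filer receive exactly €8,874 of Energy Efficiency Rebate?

€71,000

€8,874 is 8,874/9,180 of the full €9,180, so 306/9,180 of the €6,000 range has been used: income = €70,800 + €6,000 × 306/9,180 = €71,000.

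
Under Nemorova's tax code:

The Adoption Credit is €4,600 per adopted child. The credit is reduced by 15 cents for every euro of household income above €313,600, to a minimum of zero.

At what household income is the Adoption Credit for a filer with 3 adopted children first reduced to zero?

€405,600

Full credit = 3 × €4,600 = €13,800.
The credit falls by 15% of each euro above €313,600, so it reaches zero when the excess is €13,800 / 15% = €92,000: income = €313,600 + €92,000 = €405,600.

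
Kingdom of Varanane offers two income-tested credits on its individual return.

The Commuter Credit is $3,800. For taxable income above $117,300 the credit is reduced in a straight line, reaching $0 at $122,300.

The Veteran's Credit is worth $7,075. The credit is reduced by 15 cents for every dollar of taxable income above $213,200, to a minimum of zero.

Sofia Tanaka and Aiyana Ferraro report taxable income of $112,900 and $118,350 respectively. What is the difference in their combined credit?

Sofia ($112,900): Commuter Credit: $112,900 is at or below the $117,300 threshold, so the full $3,800 applies. Veteran's Credit: $112,900 is at or below the $213,200 threshold, so the full $7,075 applies. total $3,800 + $7,075 = $10,875
Aiyana ($118,350): Commuter Credit: $118,350 is $1,050 into a $5,000 phase-out range, leaving 3,950/5,000 of the credit: $3,800 × 3,950/5,000 = $3,002. Veteran's Credit: $118,350 is at or below the $213,200 threshold, so the full $7,075 applies. total $3,002 + $7,075 = $10,077
Difference: |$10,875 − $10,077| = $798.

$798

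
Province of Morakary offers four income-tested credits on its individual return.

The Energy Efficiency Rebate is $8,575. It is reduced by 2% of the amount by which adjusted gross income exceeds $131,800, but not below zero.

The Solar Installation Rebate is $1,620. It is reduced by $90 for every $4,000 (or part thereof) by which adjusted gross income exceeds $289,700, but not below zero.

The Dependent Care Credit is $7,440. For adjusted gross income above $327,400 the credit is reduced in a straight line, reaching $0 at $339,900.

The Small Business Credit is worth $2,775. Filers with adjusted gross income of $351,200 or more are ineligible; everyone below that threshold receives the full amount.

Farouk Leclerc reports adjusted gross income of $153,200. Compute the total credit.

Energy Efficiency Rebate: 2% of the $21,400 excess over $131,800 is $428; credit = $8,575 − $428 = $8,147.
Solar Installation Rebate: $153,200 is at or below the $289,700 threshold, so the full $1,620 applies.
Dependent Care Credit: $153,200 is at or below the $327,400 threshold, so the full $7,440 applies.
Small Business Credit: $153,200 is below the $351,200 cutoff, so the full $2,775 applies.
Total: $8,147 + $1,620 + $7,440 + $2,775 = $19,982.

$19,982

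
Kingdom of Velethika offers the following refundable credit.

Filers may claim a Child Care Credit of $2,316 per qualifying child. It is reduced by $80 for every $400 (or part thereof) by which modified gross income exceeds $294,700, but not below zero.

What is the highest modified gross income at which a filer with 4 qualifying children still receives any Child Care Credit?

$340,700

Full credit = 4 × $2,316 = $9,264.
After 115 increments the reduction is 115 × $80 = $9,200, leaving $64; one more increment wipes it out. Increment 115 ends at excess 115 × $400 = $46,000, so the highest qualifying income is $294,700 + $46,000 = $340,700.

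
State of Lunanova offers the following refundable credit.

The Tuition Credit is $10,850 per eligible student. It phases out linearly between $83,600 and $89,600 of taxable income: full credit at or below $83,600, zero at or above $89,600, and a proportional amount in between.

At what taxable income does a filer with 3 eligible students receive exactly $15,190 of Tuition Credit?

$86,800

Full credit = 3 × $10,850 = $32,550.
$15,190 is 15,190/32,550 of the full $32,550, so 17,360/32,550 of the $6,000 range has been used: income = $83,600 + $6,000 × 17,360/32,550 = $86,800.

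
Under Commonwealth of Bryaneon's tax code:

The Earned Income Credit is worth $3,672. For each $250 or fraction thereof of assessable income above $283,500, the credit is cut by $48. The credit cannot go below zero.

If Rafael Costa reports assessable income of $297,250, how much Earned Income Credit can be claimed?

Earned Income Credit: income exceeds $283,500 by $13,750, which is 55 full-or-partial $250 increments; reduction = 55 × $48 = $2,640, leaving $1,032.

$1,032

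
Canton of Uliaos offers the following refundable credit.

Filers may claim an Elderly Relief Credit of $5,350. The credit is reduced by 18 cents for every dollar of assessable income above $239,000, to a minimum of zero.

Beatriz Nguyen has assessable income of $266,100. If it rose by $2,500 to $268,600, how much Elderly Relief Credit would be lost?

$450

At $266,100 — 18% of the $27,100 excess over $239,000 is $4,878; credit = $5,350 − $4,878 = $472.
At $268,600 — 18% of the $29,600 excess over $239,000 is $5,328; credit = $5,350 − $5,328 = $22.
Lost: $472 − $22 = $450.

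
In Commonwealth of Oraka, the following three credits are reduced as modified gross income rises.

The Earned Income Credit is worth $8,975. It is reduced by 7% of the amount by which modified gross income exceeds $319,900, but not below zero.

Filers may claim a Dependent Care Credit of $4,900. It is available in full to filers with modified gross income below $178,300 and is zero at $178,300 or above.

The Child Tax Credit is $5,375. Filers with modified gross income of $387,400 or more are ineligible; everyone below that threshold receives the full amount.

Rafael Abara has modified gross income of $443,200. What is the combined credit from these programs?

$344

Earned Income Credit: 7% of the $123,300 excess over $319,900 is $8,631; credit = $8,975 − $8,631 = $344.
Dependent Care Credit: $443,200 meets or exceeds the $178,300 cutoff, so the credit is $0.
Child Tax Credit: $443,200 meets or exceeds the $387,400 cutoff, so the credit is $0.
Total: $344 + $0 + $0 = $344.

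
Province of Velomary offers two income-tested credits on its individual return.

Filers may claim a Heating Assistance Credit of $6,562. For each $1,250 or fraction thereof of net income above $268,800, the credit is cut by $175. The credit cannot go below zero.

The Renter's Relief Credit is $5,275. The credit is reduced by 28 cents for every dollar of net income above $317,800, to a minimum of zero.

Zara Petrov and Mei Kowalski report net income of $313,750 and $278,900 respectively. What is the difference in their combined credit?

Zara ($313,750): Heating Assistance Credit: income exceeds $268,800 by $44,950, which is 36 full-or-partial $1,250 increments; reduction = 36 × $175 = $6,300, leaving $262. Renter's Relief Credit: $313,750 is at or below the $317,800 threshold, so the full $5,275 applies. total $262 + $5,275 = $5,537
Mei ($278,900): Heating Assistance Credit: income exceeds $268,800 by $10,100, which is 9 full-or-partial $1,250 increments; reduction = 9 × $175 = $1,575, leaving $4,987. Renter's Relief Credit: $278,900 is at or below the $317,800 threshold, so the full $5,275 applies. total $4,987 + $5,275 = $10,262
Difference: |$5,537 − $10,262| = $4,725.

$4,725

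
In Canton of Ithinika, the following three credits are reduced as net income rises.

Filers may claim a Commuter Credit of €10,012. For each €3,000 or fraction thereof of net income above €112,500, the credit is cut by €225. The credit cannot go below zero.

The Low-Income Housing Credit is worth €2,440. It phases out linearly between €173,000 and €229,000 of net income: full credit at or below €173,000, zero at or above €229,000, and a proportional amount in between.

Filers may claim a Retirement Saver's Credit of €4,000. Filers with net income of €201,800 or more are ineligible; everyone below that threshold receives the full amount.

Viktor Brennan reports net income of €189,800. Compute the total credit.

Commuter Credit: income exceeds €112,500 by €77,300, which is 26 full-or-partial €3,000 increments; reduction = 26 × €225 = €5,850, leaving €4,162.
Low-Income Housing Credit: €189,800 is €16,800 into a €56,000 phase-out range, leaving 39,200/56,000 of the credit: €2,440 × 39,200/56,000 = €1,708.
Retirement Saver's Credit: €189,800 is below the €201,800 cutoff, so the full €4,000 applies.
Total: €4,162 + €1,708 + €4,000 = €9,870.

€9,870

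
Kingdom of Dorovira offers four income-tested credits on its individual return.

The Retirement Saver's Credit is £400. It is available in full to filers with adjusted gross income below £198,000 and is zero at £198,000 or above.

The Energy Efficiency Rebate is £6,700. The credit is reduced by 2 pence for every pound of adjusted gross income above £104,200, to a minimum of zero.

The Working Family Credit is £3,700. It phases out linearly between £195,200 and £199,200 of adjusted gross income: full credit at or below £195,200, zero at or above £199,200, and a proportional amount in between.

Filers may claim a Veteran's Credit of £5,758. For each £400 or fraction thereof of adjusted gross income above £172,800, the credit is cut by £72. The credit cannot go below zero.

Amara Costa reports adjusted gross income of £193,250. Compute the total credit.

£11,033

Retirement Saver's Credit: £193,250 is below the £198,000 cutoff, so the full £400 applies.
Energy Efficiency Rebate: 2% of the £89,050 excess over £104,200 is £1,781; credit = £6,700 − £1,781 = £4,919.
Working Family Credit: £193,250 is at or below the £195,200 threshold, so the full £3,700 applies.
Veteran's Credit: income exceeds £172,800 by £20,450, which is 52 full-or-partial £400 increments; reduction = 52 × £72 = £3,744, leaving £2,014.
Total: £400 + £4,919 + £3,700 + £2,014 = £11,033.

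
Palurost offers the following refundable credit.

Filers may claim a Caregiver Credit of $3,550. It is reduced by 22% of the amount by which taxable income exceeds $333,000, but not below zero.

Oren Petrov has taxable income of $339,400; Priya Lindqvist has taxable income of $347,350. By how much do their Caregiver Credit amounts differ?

$1,749

Oren ($339,400): Caregiver Credit: 22% of the $6,400 excess over $333,000 is $1,408; credit = $3,550 − $1,408 = $2,142.
Priya ($347,350): Caregiver Credit: 22% of the $14,350 excess over $333,000 is $3,157; credit = $3,550 − $3,157 = $393.
Difference: |$2,142 − $393| = $1,749.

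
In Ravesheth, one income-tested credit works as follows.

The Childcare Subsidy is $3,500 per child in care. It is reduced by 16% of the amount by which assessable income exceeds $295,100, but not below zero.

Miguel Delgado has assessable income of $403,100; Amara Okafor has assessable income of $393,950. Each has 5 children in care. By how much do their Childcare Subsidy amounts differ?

Miguel ($403,100): Childcare Subsidy: base = 5 × $3,500 = $17,500. 16% of the $108,000 excess over $295,100 is $17,280; credit = $17,500 − $17,280 = $220.
Amara ($393,950): Childcare Subsidy: base = 5 × $3,500 = $17,500. 16% of the $98,850 excess over $295,100 is $15,816; credit = $17,500 − $15,816 = $1,684.
Difference: |$220 − $1,684| = $1,464.

$1,464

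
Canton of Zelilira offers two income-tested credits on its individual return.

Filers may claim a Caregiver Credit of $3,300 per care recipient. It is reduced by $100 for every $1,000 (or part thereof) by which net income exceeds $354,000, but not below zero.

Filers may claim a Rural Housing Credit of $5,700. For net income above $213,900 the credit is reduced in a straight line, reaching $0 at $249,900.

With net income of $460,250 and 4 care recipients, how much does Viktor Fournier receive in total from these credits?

Caregiver Credit: base = 4 × $3,300 = $13,200. income exceeds $354,000 by $106,250, which is 107 full-or-partial $1,000 increments; reduction = 107 × $100 = $10,700, leaving $2,500.
Rural Housing Credit: $460,250 is at or above $249,900, so the credit is $0.
Total: $2,500 + $0 = $2,500.

$2,500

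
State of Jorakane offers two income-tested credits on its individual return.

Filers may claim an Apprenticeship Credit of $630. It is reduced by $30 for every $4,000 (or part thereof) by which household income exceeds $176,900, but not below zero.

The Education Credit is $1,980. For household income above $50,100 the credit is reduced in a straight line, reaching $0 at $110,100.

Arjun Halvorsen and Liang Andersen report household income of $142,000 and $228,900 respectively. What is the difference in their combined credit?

Arjun ($142,000): Apprenticeship Credit: $142,000 is at or below the $176,900 threshold, so the full $630 applies. Education Credit: $142,000 is at or above $110,100, so the credit is $0. total $630 + $0 = $630
Liang ($228,900): Apprenticeship Credit: income exceeds $176,900 by $52,000, which is 13 full-or-partial $4,000 increments; reduction = 13 × $30 = $390, leaving $240. Education Credit: $228,900 is at or above $110,100, so the credit is $0. total $240 + $0 = $240
Difference: |$630 − $240| = $390.

$390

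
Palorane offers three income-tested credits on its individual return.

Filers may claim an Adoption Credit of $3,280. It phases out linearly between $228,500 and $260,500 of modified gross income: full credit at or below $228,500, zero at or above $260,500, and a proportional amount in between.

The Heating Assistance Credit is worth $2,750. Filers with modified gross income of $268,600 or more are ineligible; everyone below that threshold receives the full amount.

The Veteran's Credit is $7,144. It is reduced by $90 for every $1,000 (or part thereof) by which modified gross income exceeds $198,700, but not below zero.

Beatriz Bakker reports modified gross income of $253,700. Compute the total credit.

Adoption Credit: $253,700 is $25,200 into a $32,000 phase-out range, leaving 6,800/32,000 of the credit: $3,280 × 6,800/32,000 = $697.
Heating Assistance Credit: $253,700 is below the $268,600 cutoff, so the full $2,750 applies.
Veteran's Credit: income exceeds $198,700 by $55,000, which is 55 full-or-partial $1,000 increments; reduction = 55 × $90 = $4,950, leaving $2,194.
Total: $697 + $2,750 + $2,194 = $5,641.

$5,641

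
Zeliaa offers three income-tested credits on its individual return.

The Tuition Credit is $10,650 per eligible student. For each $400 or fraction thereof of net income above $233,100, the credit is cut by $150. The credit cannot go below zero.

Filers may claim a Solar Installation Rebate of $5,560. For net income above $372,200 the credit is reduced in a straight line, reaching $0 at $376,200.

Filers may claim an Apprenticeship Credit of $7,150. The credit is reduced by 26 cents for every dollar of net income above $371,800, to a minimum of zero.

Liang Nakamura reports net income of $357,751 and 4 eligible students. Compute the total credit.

Tuition Credit: base = 4 × $10,650 = $42,600. income exceeds $233,100 by $124,651 → 312 increments × $150 = $46,800 ≥ base, so the credit is $0.
Solar Installation Rebate: $357,751 is at or below the $372,200 threshold, so the full $5,560 applies.
Apprenticeship Credit: $357,751 is at or below the $371,800 threshold, so the full $7,150 applies.
Total: $0 + $5,560 + $7,150 = $12,710.

$12,710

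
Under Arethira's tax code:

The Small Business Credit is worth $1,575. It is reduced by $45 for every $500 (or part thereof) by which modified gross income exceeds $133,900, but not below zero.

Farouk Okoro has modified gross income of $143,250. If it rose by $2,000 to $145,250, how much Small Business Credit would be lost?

At $143,250 — income exceeds $133,900 by $9,350, which is 19 full-or-partial $500 increments; reduction = 19 × $45 = $855, leaving $720.
At $145,250 — income exceeds $133,900 by $11,350, which is 23 full-or-partial $500 increments; reduction = 23 × $45 = $1,035, leaving $540.
Lost: $720 − $540 = $180.

$180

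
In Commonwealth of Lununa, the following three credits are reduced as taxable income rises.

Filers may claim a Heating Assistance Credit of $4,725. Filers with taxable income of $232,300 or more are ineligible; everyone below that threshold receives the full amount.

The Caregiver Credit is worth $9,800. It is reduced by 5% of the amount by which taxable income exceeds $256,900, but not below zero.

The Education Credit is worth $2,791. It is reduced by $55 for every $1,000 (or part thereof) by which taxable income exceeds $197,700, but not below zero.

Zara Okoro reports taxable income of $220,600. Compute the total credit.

Heating Assistance Credit: $220,600 is below the $232,300 cutoff, so the full $4,725 applies.
Caregiver Credit: $220,600 is at or below the $256,900 threshold, so the full $9,800 applies.
Education Credit: income exceeds $197,700 by $22,900, which is 23 full-or-partial $1,000 increments; reduction = 23 × $55 = $1,265, leaving $1,526.
Total: $4,725 + $9,800 + $1,526 = $16,051.

$16,051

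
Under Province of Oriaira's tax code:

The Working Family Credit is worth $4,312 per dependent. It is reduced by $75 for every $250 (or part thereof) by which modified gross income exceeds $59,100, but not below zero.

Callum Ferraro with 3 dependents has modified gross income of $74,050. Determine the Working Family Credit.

Working Family Credit: base = 3 × $4,312 = $12,936. income exceeds $59,100 by $14,950, which is 60 full-or-partial $250 increments; reduction = 60 × $75 = $4,500, leaving $8,436.

$8,436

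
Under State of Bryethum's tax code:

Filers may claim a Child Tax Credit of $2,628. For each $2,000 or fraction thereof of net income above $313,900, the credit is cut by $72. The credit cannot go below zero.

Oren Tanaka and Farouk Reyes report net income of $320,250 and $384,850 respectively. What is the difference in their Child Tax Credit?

$2,304

Oren ($320,250): Child Tax Credit: income exceeds $313,900 by $6,350, which is 4 full-or-partial $2,000 increments; reduction = 4 × $72 = $288, leaving $2,340.
Farouk ($384,850): Child Tax Credit: income exceeds $313,900 by $70,950, which is 36 full-or-partial $2,000 increments; reduction = 36 × $72 = $2,592, leaving $36.
Difference: |$2,340 − $36| = $2,304.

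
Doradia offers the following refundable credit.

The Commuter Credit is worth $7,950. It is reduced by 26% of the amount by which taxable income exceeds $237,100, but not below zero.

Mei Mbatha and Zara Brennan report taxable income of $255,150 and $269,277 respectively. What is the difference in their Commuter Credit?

Mei ($255,150): Commuter Credit: 26% of the $18,050 excess over $237,100 is $4,693; credit = $7,950 − $4,693 = $3,257.
Zara ($269,277): Commuter Credit: 26% of the $32,177 excess over $237,100 is $8,366.02 ≥ base, so the credit is $0.
Difference: |$3,257 − $0| = $3,257.

$3,257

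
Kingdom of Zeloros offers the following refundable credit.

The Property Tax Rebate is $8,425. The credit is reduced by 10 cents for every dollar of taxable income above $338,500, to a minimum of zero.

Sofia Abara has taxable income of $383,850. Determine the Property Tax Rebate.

Property Tax Rebate: 10% of the $45,350 excess over $338,500 is $4,535; credit = $8,425 − $4,535 = $3,890.

$3,890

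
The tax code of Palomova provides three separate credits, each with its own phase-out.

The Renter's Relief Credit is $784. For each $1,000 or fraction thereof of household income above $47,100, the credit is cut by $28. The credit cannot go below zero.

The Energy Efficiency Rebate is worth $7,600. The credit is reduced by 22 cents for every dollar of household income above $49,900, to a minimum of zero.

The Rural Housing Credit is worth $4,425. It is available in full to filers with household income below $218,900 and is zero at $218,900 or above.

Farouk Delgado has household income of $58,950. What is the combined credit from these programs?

$10,482

Renter's Relief Credit: income exceeds $47,100 by $11,850, which is 12 full-or-partial $1,000 increments; reduction = 12 × $28 = $336, leaving $448.
Energy Efficiency Rebate: 22% of the $9,050 excess over $49,900 is $1,991; credit = $7,600 − $1,991 = $5,609.
Rural Housing Credit: $58,950 is below the $218,900 cutoff, so the full $4,425 applies.
Total: $448 + $5,609 + $4,425 = $10,482.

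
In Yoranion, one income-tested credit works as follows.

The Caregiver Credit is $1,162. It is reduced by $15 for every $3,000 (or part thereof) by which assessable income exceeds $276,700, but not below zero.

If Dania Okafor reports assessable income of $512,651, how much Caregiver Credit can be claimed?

Caregiver Credit: income exceeds $276,700 by $235,951 → 79 increments × $15 = $1,185 ≥ base, so the credit is $0.

$0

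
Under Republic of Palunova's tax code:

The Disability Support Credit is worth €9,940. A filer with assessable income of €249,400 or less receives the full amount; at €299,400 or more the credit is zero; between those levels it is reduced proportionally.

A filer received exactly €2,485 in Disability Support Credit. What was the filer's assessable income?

€286,900

€2,485 is 2,485/9,940 of the full €9,940, so 7,455/9,940 of the €50,000 range has been used: income = €249,400 + €50,000 × 7,455/9,940 = €286,900.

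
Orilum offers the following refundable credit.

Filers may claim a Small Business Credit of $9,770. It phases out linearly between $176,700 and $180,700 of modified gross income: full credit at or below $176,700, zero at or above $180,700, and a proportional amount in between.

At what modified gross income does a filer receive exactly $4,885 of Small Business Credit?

$178,700

$4,885 is 4,885/9,770 of the full $9,770, so 4,885/9,770 of the $4,000 range has been used: income = $176,700 + $4,000 × 4,885/9,770 = $178,700.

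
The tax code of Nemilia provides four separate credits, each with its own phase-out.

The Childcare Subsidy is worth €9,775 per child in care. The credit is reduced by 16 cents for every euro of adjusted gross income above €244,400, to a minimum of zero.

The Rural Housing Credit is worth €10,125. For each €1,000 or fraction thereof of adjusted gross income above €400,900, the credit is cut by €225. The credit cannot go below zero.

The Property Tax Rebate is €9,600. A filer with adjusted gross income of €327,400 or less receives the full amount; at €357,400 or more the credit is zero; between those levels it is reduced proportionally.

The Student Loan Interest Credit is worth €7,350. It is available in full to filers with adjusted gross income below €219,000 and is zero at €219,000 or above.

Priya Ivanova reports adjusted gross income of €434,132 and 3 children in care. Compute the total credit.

Childcare Subsidy: base = 3 × €9,775 = €29,325. 16% of the €189,732 excess over €244,400 is €30,357.12 ≥ base, so the credit is €0.
Rural Housing Credit: income exceeds €400,900 by €33,232, which is 34 full-or-partial €1,000 increments; reduction = 34 × €225 = €7,650, leaving €2,475.
Property Tax Rebate: €434,132 is at or above €357,400, so the credit is €0.
Student Loan Interest Credit: €434,132 meets or exceeds the €219,000 cutoff, so the credit is €0.
Total: €0 + €2,475 + €0 + €0 = €2,475.

€2,475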